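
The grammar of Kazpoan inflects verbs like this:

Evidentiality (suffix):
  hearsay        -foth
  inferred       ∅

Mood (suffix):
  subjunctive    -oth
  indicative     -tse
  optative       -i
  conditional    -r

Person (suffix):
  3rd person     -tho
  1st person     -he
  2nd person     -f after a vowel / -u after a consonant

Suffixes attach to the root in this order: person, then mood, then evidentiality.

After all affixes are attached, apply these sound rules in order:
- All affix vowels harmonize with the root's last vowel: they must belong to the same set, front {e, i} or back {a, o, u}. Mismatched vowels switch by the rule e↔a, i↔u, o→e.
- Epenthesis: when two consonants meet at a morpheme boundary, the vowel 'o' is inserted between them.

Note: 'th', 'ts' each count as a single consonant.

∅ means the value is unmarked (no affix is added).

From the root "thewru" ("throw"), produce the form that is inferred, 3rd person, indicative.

thewruthotsa

Attach person 3rd person -tho → thewrutho.
Attach mood indicative -tse → thewruthotse.
evidentiality = inferred: zero marking, form stays thewruthotse.
Apply vowel harmony: thewruthotse → thewruthotsa.
Epenthesis: no change.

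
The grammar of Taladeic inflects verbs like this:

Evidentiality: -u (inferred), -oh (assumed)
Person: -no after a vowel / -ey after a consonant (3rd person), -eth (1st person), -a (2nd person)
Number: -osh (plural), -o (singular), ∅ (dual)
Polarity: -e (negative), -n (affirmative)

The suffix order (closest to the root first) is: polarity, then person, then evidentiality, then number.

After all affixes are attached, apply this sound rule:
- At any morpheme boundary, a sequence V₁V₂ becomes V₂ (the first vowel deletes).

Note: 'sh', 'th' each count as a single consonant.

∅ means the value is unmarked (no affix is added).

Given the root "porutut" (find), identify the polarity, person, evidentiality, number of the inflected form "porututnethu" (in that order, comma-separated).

Segment: porutut-n-eth-u.
polarity: -n → affirmative.
person: -eth → 1st person.
evidentiality: -u → inferred.
number: ∅ → dual.

affirmative, 1st person, inferred, dual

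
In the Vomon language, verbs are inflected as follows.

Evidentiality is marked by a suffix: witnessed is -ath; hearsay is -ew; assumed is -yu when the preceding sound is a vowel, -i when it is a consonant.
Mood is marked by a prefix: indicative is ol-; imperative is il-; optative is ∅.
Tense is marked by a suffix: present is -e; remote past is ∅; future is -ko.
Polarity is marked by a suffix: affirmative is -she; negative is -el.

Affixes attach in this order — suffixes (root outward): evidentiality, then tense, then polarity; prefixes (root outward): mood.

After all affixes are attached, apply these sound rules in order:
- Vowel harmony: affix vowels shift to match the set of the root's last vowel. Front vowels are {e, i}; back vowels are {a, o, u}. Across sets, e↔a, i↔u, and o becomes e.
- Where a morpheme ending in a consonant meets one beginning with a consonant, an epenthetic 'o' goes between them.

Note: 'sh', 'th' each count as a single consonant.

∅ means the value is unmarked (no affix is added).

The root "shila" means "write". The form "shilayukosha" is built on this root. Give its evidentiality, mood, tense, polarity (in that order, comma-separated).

assumed, optative, future, affirmative

Segment: shila-yu-ko-she.
evidentiality: -yu/i → assumed.
mood: ∅ → optative.
tense: -ko → future.
polarity: -she → affirmative.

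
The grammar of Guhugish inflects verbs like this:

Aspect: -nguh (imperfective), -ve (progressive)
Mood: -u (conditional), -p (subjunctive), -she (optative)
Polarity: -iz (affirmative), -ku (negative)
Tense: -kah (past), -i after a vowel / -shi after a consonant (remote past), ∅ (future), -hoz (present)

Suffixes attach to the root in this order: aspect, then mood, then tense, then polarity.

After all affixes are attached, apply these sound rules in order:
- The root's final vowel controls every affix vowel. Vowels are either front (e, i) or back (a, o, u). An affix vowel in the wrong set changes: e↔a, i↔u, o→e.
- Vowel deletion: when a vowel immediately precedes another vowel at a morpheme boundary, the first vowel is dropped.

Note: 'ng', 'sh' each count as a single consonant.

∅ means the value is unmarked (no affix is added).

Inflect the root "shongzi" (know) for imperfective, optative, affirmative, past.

Attach aspect imperfective -nguh → shongzinguh.
Attach mood optative -she → shongzinguhshe.
Attach tense past -kah → shongzinguhshekah.
Attach polarity affirmative -iz → shongzinguhshekahiz.
Apply vowel harmony: shongzinguhshekahiz → shongzingihshekehiz.
Vowel deletion: no change.

shongzingihshekehiz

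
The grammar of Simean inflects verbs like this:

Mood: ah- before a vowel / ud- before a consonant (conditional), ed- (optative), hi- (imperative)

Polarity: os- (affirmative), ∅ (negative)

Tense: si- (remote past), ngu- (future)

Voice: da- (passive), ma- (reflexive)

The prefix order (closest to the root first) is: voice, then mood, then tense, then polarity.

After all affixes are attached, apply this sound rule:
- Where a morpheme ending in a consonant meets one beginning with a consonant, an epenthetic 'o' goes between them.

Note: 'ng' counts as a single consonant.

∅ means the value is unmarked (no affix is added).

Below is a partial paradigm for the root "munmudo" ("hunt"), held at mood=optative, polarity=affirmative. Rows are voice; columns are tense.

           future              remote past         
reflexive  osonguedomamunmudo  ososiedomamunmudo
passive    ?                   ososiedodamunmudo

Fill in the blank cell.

osonguedodamunmudo

Attach voice passive da- → damunmudo.
Attach mood optative ed- → eddamunmudo.
Attach tense future ngu- → ngueddamunmudo.
Attach polarity affirmative os- → osngueddamunmudo.
Apply epenthesis: osngueddamunmudo → osonguedodamunmudo.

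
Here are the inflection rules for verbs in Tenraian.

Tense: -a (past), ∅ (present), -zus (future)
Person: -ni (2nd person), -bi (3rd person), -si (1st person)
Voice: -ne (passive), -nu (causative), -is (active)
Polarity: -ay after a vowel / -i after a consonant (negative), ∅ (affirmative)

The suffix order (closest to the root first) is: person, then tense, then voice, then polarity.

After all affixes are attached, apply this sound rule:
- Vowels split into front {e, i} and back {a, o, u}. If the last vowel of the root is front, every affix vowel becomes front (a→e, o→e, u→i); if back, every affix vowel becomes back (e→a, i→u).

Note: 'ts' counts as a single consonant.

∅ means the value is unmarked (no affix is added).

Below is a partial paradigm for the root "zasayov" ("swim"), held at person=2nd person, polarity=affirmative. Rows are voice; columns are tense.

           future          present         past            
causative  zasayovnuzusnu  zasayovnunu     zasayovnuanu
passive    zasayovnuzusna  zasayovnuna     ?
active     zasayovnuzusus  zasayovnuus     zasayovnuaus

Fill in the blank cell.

zasayovnuana

Attach person 2nd person -ni → zasayovni.
Attach tense past -a → zasayovnia.
Attach voice passive -ne → zasayovniane.
polarity = affirmative: zero marking, form stays zasayovniane.
Apply vowel harmony: zasayovniane → zasayovnuana.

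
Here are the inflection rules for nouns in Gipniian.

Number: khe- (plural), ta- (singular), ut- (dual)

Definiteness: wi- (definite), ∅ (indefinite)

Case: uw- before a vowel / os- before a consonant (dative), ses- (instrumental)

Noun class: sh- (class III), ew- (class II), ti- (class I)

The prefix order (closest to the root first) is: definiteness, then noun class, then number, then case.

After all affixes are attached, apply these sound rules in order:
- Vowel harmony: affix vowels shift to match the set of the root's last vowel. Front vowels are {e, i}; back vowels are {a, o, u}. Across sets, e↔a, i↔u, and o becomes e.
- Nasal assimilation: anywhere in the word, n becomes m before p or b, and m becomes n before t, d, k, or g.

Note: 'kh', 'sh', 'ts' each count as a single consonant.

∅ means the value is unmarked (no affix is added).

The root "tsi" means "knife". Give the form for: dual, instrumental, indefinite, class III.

definiteness = indefinite: zero marking, form stays tsi.
Attach noun class class III sh- → shtsi.
Attach number dual ut- → utshtsi.
Attach case instrumental ses- → sesutshtsi.
Apply vowel harmony: sesutshtsi → sesitshtsi.
Nasal assimilation: no change.

sesitshtsi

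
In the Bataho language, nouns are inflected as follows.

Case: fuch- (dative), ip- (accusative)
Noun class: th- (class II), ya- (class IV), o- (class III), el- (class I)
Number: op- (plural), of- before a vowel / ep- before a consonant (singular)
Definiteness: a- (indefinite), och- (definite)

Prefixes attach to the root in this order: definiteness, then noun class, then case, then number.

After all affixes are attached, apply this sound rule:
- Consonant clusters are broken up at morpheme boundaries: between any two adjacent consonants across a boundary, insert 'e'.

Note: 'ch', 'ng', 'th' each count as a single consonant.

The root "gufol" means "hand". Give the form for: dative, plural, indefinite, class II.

opefuchethagufol

Attach definiteness indefinite a- → agufol.
Attach noun class class II th- → thagufol.
Attach case dative fuch- → fuchthagufol.
Attach number plural op- → opfuchthagufol.
Apply epenthesis: opfuchthagufol → opefuchethagufol.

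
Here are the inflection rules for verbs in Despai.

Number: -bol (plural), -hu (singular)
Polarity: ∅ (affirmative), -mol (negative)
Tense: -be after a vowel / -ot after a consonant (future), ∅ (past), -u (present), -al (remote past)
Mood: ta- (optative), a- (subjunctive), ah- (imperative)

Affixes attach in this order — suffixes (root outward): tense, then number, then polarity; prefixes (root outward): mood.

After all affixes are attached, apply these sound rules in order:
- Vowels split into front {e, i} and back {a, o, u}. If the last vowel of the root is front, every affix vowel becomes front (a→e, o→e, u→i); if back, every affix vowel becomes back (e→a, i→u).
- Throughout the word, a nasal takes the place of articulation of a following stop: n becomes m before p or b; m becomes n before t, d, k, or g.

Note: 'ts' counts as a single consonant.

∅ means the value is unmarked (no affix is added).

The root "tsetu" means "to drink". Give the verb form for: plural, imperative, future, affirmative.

ahtsetubabol

Attach mood imperative ah- → ahtsetu.
Attach tense future -be (after vowel 'u') → ahtsetube.
Attach number plural -bol → ahtsetubebol.
polarity = affirmative: zero marking, form stays ahtsetubebol.
Apply vowel harmony: ahtsetubebol → ahtsetubabol.
Nasal assimilation: no change.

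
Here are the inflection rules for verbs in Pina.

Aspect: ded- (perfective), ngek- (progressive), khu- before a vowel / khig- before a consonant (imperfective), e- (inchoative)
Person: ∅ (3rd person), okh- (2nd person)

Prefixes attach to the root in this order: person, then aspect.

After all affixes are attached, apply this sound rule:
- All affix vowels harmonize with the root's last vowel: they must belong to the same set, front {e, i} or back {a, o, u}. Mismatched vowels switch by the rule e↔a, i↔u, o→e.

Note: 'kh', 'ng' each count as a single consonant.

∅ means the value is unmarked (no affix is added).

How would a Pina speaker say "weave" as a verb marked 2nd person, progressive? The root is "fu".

ngakokhfu

Attach person 2nd person okh- → okhfu.
Attach aspect progressive ngek- → ngekokhfu.
Apply vowel harmony: ngekokhfu → ngakokhfu.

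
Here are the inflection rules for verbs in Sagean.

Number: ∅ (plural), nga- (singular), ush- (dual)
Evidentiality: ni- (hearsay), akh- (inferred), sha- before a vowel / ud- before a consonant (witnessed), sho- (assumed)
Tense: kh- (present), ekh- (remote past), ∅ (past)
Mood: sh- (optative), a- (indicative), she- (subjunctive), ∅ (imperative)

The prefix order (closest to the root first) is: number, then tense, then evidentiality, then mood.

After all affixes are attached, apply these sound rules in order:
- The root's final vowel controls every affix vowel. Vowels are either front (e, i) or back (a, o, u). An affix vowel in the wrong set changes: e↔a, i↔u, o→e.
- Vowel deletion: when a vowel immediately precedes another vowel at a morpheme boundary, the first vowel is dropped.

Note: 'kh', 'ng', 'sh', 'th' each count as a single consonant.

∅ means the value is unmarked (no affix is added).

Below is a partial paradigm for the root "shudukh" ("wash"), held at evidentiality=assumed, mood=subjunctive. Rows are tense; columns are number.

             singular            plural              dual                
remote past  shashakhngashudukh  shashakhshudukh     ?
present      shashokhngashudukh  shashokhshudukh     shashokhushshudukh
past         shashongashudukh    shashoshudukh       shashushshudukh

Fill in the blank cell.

shashakhushshudukh

Attach number dual ush- → ushshudukh.
Attach tense remote past ekh- → ekhushshudukh.
Attach evidentiality assumed sho- → shoekhushshudukh.
Attach mood subjunctive she- → sheshoekhushshudukh.
Apply vowel harmony: sheshoekhushshudukh → shashoakhushshudukh.
Apply vowel deletion: shashoakhushshudukh → shashakhushshudukh.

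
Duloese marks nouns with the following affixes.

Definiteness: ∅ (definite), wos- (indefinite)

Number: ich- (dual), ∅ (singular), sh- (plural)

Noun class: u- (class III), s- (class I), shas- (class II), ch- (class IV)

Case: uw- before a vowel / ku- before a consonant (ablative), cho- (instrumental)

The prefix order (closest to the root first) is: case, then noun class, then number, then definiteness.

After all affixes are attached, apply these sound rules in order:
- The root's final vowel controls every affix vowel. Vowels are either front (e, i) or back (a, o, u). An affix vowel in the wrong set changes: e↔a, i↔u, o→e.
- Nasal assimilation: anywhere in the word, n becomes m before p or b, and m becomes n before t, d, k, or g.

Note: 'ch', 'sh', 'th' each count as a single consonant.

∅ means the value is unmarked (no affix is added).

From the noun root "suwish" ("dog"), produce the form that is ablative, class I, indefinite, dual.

wesichskisuwish

Attach case ablative ku- (before consonant 's') → kusuwish.
Attach noun class class I s- → skusuwish.
Attach number dual ich- → ichskusuwish.
Attach definiteness indefinite wos- → wosichskusuwish.
Apply vowel harmony: wosichskusuwish → wesichskisuwish.
Nasal assimilation: no change.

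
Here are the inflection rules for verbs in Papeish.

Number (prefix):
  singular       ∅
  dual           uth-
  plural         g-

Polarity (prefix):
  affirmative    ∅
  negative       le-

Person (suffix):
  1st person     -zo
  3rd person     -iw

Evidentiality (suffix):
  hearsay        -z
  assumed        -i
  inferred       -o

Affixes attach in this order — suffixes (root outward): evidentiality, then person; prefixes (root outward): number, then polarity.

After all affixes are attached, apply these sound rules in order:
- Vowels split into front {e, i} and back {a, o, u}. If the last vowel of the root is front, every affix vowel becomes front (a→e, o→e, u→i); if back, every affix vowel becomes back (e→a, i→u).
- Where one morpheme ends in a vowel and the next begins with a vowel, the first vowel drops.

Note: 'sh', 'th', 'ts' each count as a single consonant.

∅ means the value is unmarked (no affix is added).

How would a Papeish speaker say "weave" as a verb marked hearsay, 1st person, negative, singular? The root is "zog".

number = singular: zero marking, form stays zog.
Attach evidentiality hearsay -z → zogz.
Attach polarity negative le- → lezogz.
Attach person 1st person -zo → lezogzzo.
Apply vowel harmony: lezogzzo → lazogzzo.
Vowel deletion: no change.

lazogzzo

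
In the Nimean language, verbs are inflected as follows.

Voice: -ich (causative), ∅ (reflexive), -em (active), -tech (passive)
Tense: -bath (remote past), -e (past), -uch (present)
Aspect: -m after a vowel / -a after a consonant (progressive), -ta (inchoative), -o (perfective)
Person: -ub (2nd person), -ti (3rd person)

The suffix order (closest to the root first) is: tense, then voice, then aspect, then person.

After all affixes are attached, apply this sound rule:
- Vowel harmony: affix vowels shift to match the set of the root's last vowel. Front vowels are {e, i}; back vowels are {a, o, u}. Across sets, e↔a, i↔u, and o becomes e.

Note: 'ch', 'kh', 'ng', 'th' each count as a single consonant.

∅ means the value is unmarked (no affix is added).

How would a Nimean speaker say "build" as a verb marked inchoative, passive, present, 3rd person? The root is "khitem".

Attach tense present -uch → khitemuch.
Attach voice passive -tech → khitemuchtech.
Attach aspect inchoative -ta → khitemuchtechta.
Attach person 3rd person -ti → khitemuchtechtati.
Apply vowel harmony: khitemuchtechtati → khitemichtechteti.

khitemichtechteti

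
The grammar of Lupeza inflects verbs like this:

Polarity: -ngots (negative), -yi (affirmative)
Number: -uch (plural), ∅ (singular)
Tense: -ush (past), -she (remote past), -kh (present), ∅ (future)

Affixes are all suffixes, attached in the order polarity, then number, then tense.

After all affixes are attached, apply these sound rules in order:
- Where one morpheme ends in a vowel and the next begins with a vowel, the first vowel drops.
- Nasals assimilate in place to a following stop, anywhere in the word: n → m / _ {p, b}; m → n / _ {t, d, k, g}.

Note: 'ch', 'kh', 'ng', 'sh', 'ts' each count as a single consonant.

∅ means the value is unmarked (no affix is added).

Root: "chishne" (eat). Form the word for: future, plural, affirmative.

Attach polarity affirmative -yi → chishneyi.
Attach number plural -uch → chishneyiuch.
tense = future: zero marking, form stays chishneyiuch.
Apply vowel deletion: chishneyiuch → chishneyuch.
Nasal assimilation: no change.

chishneyuch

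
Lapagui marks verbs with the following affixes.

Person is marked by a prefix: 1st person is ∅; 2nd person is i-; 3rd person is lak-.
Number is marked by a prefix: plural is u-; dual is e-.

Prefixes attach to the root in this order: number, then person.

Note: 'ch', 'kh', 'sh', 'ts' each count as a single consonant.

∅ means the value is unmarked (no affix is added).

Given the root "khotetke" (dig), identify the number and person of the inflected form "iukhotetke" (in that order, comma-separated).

Segment: i-u-khotetke.
number: u- → plural.
person: i- → 2nd person.

plural, 2nd person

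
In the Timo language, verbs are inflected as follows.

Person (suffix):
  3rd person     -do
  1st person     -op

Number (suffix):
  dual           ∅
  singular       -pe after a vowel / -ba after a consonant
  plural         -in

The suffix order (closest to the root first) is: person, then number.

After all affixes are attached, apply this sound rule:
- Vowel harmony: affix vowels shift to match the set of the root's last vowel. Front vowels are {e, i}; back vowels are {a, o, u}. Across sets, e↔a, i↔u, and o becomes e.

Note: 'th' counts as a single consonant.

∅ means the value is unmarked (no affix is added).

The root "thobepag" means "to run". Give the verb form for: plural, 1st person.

thobepagopun

Attach person 1st person -op → thobepagop.
Attach number plural -in → thobepagopin.
Apply vowel harmony: thobepagopin → thobepagopun.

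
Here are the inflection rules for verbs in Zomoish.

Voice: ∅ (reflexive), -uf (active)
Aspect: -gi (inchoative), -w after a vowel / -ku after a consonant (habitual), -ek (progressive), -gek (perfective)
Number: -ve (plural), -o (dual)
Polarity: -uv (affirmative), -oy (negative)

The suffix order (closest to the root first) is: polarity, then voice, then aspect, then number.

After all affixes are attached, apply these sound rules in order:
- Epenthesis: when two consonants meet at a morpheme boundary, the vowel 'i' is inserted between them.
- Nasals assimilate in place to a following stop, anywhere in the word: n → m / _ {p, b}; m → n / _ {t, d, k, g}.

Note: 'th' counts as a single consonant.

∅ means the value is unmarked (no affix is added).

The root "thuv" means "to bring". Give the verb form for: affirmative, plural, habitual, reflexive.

Attach polarity affirmative -uv → thuvuv.
voice = reflexive: zero marking, form stays thuvuv.
Attach aspect habitual -ku (after consonant 'v') → thuvuvku.
Attach number plural -ve → thuvuvkuve.
Apply epenthesis: thuvuvkuve → thuvuvikuve.
Nasal assimilation: no change.

thuvuvikuve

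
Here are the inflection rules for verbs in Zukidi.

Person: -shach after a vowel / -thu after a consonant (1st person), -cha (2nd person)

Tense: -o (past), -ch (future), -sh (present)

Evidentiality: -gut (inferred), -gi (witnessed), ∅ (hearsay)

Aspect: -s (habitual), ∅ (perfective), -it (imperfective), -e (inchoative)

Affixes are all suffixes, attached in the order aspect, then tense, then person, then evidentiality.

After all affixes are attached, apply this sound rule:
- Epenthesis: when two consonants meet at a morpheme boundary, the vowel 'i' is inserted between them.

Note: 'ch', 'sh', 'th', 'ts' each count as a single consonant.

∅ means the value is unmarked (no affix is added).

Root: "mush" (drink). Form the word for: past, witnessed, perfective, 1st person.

aspect = perfective: zero marking, form stays mush.
Attach tense past -o → musho.
Attach person 1st person -shach (after vowel 'o') → mushoshach.
Attach evidentiality witnessed -gi → mushoshachgi.
Apply epenthesis: mushoshachgi → mushoshachigi.

mushoshachigi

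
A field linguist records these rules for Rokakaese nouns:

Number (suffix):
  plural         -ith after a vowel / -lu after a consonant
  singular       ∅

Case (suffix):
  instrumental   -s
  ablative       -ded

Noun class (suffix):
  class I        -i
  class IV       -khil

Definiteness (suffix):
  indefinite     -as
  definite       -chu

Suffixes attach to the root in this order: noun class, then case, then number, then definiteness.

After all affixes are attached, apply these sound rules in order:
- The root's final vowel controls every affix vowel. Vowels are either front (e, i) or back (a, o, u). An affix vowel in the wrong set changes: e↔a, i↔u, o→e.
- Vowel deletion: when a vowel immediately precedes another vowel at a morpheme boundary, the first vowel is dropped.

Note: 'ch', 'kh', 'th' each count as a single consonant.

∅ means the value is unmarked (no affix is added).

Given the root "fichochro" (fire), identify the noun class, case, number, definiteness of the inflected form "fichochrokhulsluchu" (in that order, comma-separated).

Segment: fichochro-khil-s-lu-chu.
noun class: -khil → class IV.
case: -s → instrumental.
number: -ith/lu → plural.
definiteness: -chu → definite.

class IV, instrumental, plural, definite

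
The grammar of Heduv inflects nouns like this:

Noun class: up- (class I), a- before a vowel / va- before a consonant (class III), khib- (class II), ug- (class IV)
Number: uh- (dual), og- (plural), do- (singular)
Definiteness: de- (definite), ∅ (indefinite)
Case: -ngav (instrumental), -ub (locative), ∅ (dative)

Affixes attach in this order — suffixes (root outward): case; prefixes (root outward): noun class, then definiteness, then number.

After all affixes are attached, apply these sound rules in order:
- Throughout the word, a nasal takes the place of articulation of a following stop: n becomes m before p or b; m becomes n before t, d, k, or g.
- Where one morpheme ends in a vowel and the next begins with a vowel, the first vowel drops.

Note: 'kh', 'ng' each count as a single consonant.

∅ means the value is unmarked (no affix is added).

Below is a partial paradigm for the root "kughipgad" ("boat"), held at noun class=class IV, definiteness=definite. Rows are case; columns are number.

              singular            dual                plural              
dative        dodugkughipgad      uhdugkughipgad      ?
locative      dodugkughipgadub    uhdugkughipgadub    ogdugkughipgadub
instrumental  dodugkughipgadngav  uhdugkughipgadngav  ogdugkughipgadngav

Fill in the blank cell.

ogdugkughipgad

case = dative: zero marking, form stays kughipgad.
Attach noun class class IV ug- → ugkughipgad.
Attach definiteness definite de- → deugkughipgad.
Attach number plural og- → ogdeugkughipgad.
Nasal assimilation: no change.
Apply vowel deletion: ogdeugkughipgad → ogdugkughipgad.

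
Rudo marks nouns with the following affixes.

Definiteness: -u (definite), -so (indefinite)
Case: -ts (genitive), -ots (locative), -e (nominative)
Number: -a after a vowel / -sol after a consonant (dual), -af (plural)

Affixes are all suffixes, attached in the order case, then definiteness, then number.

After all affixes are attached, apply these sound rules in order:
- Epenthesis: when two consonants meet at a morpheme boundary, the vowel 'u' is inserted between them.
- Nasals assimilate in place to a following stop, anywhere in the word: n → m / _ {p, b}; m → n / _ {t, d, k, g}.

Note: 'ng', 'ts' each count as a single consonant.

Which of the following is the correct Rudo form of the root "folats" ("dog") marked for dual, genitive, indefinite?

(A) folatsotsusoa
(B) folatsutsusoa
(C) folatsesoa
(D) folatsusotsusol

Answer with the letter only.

Attach case genitive -ts → folatsts.
Attach definiteness indefinite -so → folatstsso.
Attach number dual -a (after vowel 'o') → folatstssoa.
Apply epenthesis: folatstssoa → folatsutsusoa.
Nasal assimilation: no change.
So the correct form is folatsutsusoa, option (B).
(D) folatsusotsusol is wrong: it has the affixes in the wrong order.
(A) folatsotsusoa is wrong: it uses locative instead of genitive for case.
(C) folatsesoa is wrong: it uses nominative instead of genitive for case.

B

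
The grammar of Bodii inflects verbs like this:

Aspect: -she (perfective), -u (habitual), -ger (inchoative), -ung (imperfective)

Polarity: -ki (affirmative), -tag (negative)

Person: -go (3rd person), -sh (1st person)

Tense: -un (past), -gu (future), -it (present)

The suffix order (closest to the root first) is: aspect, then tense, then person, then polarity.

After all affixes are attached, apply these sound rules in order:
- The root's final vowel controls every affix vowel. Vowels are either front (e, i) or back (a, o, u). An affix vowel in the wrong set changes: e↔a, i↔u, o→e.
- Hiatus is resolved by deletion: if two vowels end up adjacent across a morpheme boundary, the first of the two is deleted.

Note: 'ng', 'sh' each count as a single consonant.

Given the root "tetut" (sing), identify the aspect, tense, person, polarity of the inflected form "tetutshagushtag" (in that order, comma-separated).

Segment: tetut-she-gu-sh-tag.
aspect: -she → perfective.
tense: -gu → future.
person: -sh → 1st person.
polarity: -tag → negative.

perfective, future, 1st person, negative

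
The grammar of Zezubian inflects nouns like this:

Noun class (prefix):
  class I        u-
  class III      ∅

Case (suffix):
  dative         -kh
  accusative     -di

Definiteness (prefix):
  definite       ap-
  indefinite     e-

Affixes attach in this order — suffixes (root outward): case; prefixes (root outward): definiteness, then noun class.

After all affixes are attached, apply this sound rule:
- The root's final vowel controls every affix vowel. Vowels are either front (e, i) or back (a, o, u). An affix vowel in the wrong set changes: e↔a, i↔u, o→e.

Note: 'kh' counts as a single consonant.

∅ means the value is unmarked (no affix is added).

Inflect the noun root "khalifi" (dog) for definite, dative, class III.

Attach definiteness definite ap- → apkhalifi.
noun class = class III: zero marking, form stays apkhalifi.
Attach case dative -kh → apkhalifikh.
Apply vowel harmony: apkhalifikh → epkhalifikh.

epkhalifikh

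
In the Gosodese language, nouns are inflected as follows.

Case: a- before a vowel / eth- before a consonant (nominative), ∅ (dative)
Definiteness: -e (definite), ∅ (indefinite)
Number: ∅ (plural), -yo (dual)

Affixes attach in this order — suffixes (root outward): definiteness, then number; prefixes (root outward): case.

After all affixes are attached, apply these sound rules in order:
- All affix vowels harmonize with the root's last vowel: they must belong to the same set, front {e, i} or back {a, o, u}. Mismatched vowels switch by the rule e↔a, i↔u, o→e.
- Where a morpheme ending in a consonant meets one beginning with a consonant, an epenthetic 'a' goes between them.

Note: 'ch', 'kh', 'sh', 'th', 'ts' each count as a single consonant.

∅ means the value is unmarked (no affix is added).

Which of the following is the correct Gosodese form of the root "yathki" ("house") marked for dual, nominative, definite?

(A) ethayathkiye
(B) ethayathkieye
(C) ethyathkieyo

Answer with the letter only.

B

Attach definiteness definite -e → yathkie.
Attach case nominative eth- (before consonant 'y') → ethyathkie.
Attach number dual -yo → ethyathkieyo.
Apply vowel harmony: ethyathkieyo → ethyathkieye.
Apply epenthesis: ethyathkieye → ethayathkieye.
So the correct form is ethayathkieye, option (B).
(C) ethyathkieyo is wrong: it fails to apply the sound rule(s).
(A) ethayathkiye is wrong: it uses indefinite instead of definite for definiteness.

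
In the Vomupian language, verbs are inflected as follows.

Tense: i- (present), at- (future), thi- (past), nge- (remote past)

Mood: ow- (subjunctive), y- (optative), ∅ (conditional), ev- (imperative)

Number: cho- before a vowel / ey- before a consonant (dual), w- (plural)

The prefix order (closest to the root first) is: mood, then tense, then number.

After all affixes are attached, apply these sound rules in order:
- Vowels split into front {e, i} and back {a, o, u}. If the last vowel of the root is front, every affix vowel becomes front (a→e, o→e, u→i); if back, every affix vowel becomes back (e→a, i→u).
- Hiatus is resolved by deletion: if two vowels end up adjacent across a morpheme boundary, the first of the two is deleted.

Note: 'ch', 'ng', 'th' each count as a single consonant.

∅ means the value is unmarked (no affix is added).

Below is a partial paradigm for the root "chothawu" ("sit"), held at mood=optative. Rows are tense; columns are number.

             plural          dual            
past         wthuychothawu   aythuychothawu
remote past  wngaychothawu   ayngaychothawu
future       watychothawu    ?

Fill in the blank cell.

chatychothawu

Attach mood optative y- → ychothawu.
Attach tense future at- → atychothawu.
Attach number dual cho- (before vowel 'a') → choatychothawu.
Vowel harmony: no change.
Apply vowel deletion: choatychothawu → chatychothawu.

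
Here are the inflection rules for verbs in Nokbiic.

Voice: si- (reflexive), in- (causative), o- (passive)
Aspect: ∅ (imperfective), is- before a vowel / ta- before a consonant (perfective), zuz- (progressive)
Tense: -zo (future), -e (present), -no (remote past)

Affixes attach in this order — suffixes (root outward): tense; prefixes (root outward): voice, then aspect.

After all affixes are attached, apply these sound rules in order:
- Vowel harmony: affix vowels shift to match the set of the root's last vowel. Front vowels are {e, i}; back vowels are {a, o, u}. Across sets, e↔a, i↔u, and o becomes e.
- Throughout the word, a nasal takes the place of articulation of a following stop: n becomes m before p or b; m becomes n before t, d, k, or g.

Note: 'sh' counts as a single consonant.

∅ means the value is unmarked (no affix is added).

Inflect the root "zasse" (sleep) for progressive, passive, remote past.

Attach voice passive o- → ozasse.
Attach aspect progressive zuz- → zuzozasse.
Attach tense remote past -no → zuzozasseno.
Apply vowel harmony: zuzozasseno → zizezassene.
Nasal assimilation: no change.

zizezassene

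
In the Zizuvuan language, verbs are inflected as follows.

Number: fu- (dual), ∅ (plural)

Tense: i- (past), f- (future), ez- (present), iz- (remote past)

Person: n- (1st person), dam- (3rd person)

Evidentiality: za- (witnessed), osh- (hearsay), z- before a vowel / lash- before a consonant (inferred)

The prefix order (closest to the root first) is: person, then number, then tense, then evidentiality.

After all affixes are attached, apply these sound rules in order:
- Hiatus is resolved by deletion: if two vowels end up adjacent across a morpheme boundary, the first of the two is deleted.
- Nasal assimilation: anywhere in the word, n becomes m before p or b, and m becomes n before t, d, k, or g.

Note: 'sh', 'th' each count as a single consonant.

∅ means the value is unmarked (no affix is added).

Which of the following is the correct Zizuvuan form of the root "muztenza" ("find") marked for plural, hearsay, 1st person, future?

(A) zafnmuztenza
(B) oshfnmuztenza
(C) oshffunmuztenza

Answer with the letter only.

Attach person 1st person n- → nmuztenza.
number = plural: zero marking, form stays nmuztenza.
Attach tense future f- → fnmuztenza.
Attach evidentiality hearsay osh- → oshfnmuztenza.
Vowel deletion: no change.
Nasal assimilation: no change.
So the correct form is oshfnmuztenza, option (B).
(A) zafnmuztenza is wrong: it uses witnessed instead of hearsay for evidentiality.
(C) oshffunmuztenza is wrong: it uses dual instead of plural for number.

B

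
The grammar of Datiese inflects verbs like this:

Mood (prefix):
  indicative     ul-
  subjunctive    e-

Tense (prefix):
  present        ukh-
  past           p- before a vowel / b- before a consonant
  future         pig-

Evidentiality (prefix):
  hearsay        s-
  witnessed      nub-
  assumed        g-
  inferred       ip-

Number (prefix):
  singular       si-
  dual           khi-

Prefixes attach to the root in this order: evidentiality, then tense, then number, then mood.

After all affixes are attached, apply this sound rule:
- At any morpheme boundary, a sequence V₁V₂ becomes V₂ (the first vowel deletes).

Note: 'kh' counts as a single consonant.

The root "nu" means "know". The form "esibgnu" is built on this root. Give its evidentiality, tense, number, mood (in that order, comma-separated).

assumed, past, singular, subjunctive

Segment: e-si-b-g-nu.
evidentiality: g- → assumed.
tense: p/b- → past.
number: si- → singular.
mood: e- → subjunctive.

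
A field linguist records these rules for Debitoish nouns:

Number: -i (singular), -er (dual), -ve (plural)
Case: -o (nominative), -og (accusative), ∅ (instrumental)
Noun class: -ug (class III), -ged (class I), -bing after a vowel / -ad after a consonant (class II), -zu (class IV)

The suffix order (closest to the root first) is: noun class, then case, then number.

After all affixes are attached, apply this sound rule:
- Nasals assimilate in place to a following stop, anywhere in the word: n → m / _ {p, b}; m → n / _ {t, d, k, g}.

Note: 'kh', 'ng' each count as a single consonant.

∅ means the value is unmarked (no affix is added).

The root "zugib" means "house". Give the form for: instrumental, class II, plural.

zugibadve

Attach noun class class II -ad (after consonant 'b') → zugibad.
case = instrumental: zero marking, form stays zugibad.
Attach number plural -ve → zugibadve.
Nasal assimilation: no change.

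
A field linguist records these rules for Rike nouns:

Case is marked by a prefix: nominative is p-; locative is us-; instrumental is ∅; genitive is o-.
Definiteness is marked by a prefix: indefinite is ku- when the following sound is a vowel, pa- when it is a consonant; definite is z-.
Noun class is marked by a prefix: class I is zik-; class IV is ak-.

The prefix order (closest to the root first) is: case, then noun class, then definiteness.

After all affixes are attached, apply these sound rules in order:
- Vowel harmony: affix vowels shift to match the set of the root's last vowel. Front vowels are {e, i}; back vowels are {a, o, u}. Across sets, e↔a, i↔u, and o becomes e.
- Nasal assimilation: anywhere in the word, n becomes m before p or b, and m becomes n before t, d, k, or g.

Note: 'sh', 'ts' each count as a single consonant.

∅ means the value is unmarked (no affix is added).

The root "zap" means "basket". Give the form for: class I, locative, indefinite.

pazukuszap

Attach case locative us- → uszap.
Attach noun class class I zik- → zikuszap.
Attach definiteness indefinite pa- (before consonant 'z') → pazikuszap.
Apply vowel harmony: pazikuszap → pazukuszap.
Nasal assimilation: no change.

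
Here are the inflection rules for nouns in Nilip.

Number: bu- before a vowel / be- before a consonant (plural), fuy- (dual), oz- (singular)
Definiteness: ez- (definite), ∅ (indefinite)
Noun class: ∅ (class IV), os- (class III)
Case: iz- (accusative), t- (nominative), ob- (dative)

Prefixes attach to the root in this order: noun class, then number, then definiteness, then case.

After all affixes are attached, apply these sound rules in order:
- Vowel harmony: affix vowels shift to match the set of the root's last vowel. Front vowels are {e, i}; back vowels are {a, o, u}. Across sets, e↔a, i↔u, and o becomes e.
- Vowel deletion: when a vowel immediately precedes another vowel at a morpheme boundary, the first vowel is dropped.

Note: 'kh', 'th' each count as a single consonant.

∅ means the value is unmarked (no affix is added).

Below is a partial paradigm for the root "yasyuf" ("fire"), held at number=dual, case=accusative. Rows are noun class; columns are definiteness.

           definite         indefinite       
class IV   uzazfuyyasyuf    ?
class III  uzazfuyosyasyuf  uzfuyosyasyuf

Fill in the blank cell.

noun class = class IV: zero marking, form stays yasyuf.
Attach number dual fuy- → fuyyasyuf.
definiteness = indefinite: zero marking, form stays fuyyasyuf.
Attach case accusative iz- → izfuyyasyuf.
Apply vowel harmony: izfuyyasyuf → uzfuyyasyuf.
Vowel deletion: no change.

uzfuyyasyuf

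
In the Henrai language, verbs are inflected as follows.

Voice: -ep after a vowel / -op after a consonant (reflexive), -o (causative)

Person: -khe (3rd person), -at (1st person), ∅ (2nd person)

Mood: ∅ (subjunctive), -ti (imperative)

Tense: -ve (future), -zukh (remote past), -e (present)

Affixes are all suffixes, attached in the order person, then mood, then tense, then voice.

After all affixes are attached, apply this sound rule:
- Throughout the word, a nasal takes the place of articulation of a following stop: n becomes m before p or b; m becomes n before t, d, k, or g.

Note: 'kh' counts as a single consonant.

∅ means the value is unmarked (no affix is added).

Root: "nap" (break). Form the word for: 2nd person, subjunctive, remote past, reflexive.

napzukhop

person = 2nd person: zero marking, form stays nap.
mood = subjunctive: zero marking, form stays nap.
Attach tense remote past -zukh → napzukh.
Attach voice reflexive -op (after consonant 'kh') → napzukhop.
Nasal assimilation: no change.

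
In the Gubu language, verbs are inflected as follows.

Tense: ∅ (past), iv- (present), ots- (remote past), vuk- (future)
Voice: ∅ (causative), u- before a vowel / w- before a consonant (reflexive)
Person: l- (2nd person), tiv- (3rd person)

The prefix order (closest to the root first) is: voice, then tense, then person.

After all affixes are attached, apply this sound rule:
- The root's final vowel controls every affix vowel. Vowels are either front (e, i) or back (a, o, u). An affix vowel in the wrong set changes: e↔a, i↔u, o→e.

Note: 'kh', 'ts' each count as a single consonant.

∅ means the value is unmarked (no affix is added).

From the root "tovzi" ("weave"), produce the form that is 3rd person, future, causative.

voice = causative: zero marking, form stays tovzi.
Attach tense future vuk- → vuktovzi.
Attach person 3rd person tiv- → tivvuktovzi.
Apply vowel harmony: tivvuktovzi → tivviktovzi.

tivviktovzi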